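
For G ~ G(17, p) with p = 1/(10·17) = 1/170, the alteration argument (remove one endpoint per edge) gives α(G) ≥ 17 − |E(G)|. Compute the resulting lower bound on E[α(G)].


E[|E(G)|] = C(17, 2)·p = 136 · (1/170) = 4/5.
E[α(G)] ≥ n − E[|E(G)|] = 17 − 4/5 = 81/5.
Numerically: ≈ 16.2000.
(This is only a lower bound; the true E[α(G)] may be larger.)

E[α(G)] ≥ 81/5 ≈ 16.2000.


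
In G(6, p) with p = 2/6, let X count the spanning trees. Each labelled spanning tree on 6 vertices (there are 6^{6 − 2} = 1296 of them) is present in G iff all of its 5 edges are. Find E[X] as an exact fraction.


K_6 has 6^{6 − 2} = 1296 labelled spanning trees.
For each such spanning tree H, let X_H = 1 if all 5 edges of H are present in G. Then P[X_H = 1] = p^{5} = (1/3)^{5} = 1/243.
By linearity of expectation: E[X] = Σ_H E[X_H] = 1296 · p^{5} = 1296 · 1/243 = 16/3.
Numerically: E[X] ≈ 5.33.

E[X] = 1296 · (1/3)^{5} = 16/3 ≈ 5.33.


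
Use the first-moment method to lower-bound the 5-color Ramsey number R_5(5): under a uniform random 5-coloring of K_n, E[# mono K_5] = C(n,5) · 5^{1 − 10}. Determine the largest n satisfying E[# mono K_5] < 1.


We need C(n, 5) · 5^{1 − 10} < 1, i.e. C(n, 5) < 5^{10 − 1} = 1953125.
Check values of n near the boundary:
  n = 43: C(43, 5) = 962598; 962598 < 1953125? YES
  n = 44: C(44, 5) = 1086008; 1086008 < 1953125? YES
  n = 45: C(45, 5) = 1221759; 1221759 < 1953125? YES
  n = 46: C(46, 5) = 1370754; 1370754 < 1953125? YES
  n = 47: C(47, 5) = 1533939; 1533939 < 1953125? YES
  n = 48: C(48, 5) = 1712304; 1712304 < 1953125? YES
  n = 49: C(49, 5) = 1906884; 1906884 < 1953125? YES
  n = 50: C(50, 5) = 2118760; 2118760 < 1953125? NO
  n = 51: C(51, 5) = 2349060; 2349060 < 1953125? NO
The largest n with C(n, 5) < 1953125 is n = 49 (where E[X] = 1906884/1953125 ≈ 0.976). Hence R_5(5) > 49, i.e. R_5(5) ≥ 50.

Largest n = 49; hence R_5(5) > 49.


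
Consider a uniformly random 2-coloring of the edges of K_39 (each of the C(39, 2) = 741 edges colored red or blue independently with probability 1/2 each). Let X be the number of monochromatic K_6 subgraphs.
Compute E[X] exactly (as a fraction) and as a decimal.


Let X = Σ_S X_S over the C(39, 6) = 3262623 subsets S of size 6, where X_S = 1 if the K_6 on S is monochromatic.
For a fixed S, the K_6 on S has C(6, 2) = 15 edges. P[all 15 edges red] = (1/2)^15, and likewise for blue, so P[monochromatic] = 2·(1/2)^15 = 2^{1 − 15} = 1/16384.
By linearity of expectation: E[X] = C(39, 6) · 2^{1 − 15} = 3262623 · 1/16384 = 3262623/16384.
Numerically: E[X] ≈ 199.135.

E[X] = C(39,6)·2^(1−C(6,2)) = 3262623/16384 ≈ 199.135.


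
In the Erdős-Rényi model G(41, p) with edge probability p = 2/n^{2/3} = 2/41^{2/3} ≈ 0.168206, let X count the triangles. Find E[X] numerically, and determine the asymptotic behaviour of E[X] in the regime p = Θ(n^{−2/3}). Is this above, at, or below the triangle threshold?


Number of potential triangles: C(41, 3) = 10660.
Each occurs with probability p³ ≈ (0.168206)³ ≈ 4.75907198e-03.
By linearity: E[X] = C(41, 3)·p³ ≈ 10660 · 4.75907198e-03 ≈ 50.731707.
Since α = 2/3 < 1, p = c/n^{2/3} ≫ 1/n is above the triangle threshold p ~ 1/n. Asymptotically E[X] ~ (c³/6)·n^{3(1−α)} = (2³/6)·n^{1} → ∞; triangles are abundant w.h.p.

E[X] ≈ 50.731707; in regime p = Θ(1/n^{2/3}) E[X] diverges (above the triangle threshold p ~ 1/n).


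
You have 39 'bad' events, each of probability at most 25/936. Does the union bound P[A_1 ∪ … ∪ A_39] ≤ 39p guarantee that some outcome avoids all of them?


Union bound: P[∪_{i=1}^{39} A_i] ≤ Σ_i P[A_i] ≤ 39·p = 39·(25/936) = 25/24.
Numerically: 25/24 ≈ 1.04167.
Is 25/24 < 1? NO.
Since the bound 25/24 is ≥ 1, the union bound is uninformative here; it does NOT by itself certify existence.

39·p = 25/24 ≈ 1.04167; existence NOT certified by the union bound.


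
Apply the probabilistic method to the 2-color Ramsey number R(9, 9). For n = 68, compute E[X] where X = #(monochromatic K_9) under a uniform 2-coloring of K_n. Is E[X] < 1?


E[X] = C(68, 9) · 2^{1 − 36} = 49280065120 · 2^{−35} = 49280065120/34359738368.
As a reduced fraction: E[X] = 1540002035/1073741824 ≈ 1.43424.
Is E[X] < 1? NO.
Since E[X] ≥ 1, the first-moment bound is inconclusive at n = 68; it does NOT by itself certify R(9, 9) > 68.

E[X] = 1540002035/1073741824 ≈ 1.43424; E[X] ≥ 1; first-moment method inconclusive here.


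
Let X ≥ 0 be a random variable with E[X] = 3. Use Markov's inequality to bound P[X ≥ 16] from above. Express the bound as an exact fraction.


μ = E[X] = 3, a = 16.
Markov: P[X ≥ 16] ≤ μ/a = (3)/16 = 3/16.
Numerically: ≈ 0.18750.
(Since a = 16 > μ = 3.00000, the bound 3/16 is < 1 and informative.)

P[X ≥ 16] ≤ 3/16 ≈ 0.18750.


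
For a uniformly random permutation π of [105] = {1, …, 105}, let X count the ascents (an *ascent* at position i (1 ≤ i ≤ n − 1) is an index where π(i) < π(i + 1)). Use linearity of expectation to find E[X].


Write X = Σ X_I over i = 1, …, 104, with X_I the indicator of one ascent.
There are 104 indicators.
For each fixed i, the pair (π(i), π(i+1)) is a uniformly random ordered pair of distinct values from {1, …, 105}; by symmetry P[π(i) < π(i+1)] = 1/2.
By linearity: E[X] = 104 · (1/2) = (105 − 1) · (1/2) = 52 ≈ 52.0000.

E[X] = 52 = 52.0000.


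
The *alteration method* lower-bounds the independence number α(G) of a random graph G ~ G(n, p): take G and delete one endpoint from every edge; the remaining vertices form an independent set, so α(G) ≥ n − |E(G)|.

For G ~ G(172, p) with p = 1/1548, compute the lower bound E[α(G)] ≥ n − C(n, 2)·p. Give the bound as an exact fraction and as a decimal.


E[|E(G)|] = C(172, 2)·p = 14706 · (1/1548) = 19/2.
E[α(G)] ≥ n − E[|E(G)|] = 172 − 19/2 = 325/2.
Numerically: ≈ 162.500.
(This is only a lower bound; the true E[α(G)] may be larger.)

E[α(G)] ≥ 325/2 ≈ 162.500.


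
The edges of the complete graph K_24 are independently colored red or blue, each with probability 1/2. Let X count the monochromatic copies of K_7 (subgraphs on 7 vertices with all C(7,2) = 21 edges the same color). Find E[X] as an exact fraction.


Let X = Σ_S X_S over the C(24, 7) = 346104 subsets S of size 7, where X_S = 1 if the K_7 on S is monochromatic.
For a fixed S, the K_7 on S has C(7, 2) = 21 edges. P[all 21 edges red] = (1/2)^21, and likewise for blue, so P[monochromatic] = 2·(1/2)^21 = 2^{1 − 21} = 1/1048576.
By linearity of expectation: E[X] = C(24, 7) · 2^{1 − 21} = 346104 · 1/1048576 = 43263/131072.
Numerically: E[X] ≈ 0.330.

E[X] = C(24,7)·2^(1−C(7,2)) = 43263/131072 ≈ 0.330.


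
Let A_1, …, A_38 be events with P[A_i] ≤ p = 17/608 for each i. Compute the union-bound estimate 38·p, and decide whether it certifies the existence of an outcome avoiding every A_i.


Union bound: P[∪_{i=1}^{38} A_i] ≤ Σ_i P[A_i] ≤ 38·p = 38·(17/608) = 17/16.
Numerically: 17/16 ≈ 1.0625000.
Is 17/16 < 1? NO.
Since the bound 17/16 is ≥ 1, the union bound is uninformative here; it does NOT by itself certify existence.

38·p = 17/16 ≈ 1.0625000; existence NOT certified by the union bound.


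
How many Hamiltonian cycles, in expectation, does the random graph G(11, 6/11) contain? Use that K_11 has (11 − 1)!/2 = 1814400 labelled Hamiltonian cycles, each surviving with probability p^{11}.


K_11 has (11 − 1)!/2 = 1814400 labelled Hamiltonian cycles.
For each such Hamiltonian cycle H, let X_H = 1 if all 11 edges of H are present in G. Then P[X_H = 1] = p^{11} = (6/11)^{11} = 362797056/285311670611.
By linearity of expectation: E[X] = Σ_H E[X_H] = 1814400 · p^{11} = 1814400 · 362797056/285311670611 = 658258978406400/285311670611.
Numerically: E[X] ≈ 2307.2.

E[X] = 1814400 · (6/11)^{11} = 658258978406400/285311670611 ≈ 2307.2.


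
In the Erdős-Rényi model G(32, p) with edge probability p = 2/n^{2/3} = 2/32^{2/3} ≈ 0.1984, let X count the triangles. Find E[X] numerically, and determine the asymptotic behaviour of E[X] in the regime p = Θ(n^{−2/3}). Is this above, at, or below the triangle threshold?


Number of potential triangles: C(32, 3) = 4960.
Each occurs with probability p³ ≈ (0.1984)³ ≈ 7.812500e-03.
By linearity: E[X] = C(32, 3)·p³ ≈ 4960 · 7.812500e-03 ≈ 38.7500.
Since α = 2/3 < 1, p = c/n^{2/3} ≫ 1/n is above the triangle threshold p ~ 1/n. Asymptotically E[X] ~ (c³/6)·n^{3(1−α)} = (2³/6)·n^{1} → ∞; triangles are abundant w.h.p.

E[X] ≈ 38.7500; in regime p = Θ(1/n^{2/3}) E[X] diverges (above the triangle threshold p ~ 1/n).


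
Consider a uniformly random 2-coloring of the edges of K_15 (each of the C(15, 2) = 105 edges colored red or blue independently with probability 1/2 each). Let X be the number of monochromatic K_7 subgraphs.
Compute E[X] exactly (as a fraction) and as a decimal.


Let X = Σ_S X_S over the C(15, 7) = 6435 subsets S of size 7, where X_S = 1 if the K_7 on S is monochromatic.
For a fixed S, the K_7 on S has C(7, 2) = 21 edges. P[all 21 edges red] = (1/2)^21, and likewise for blue, so P[monochromatic] = 2·(1/2)^21 = 2^{1 − 21} = 1/1048576.
By linearity of expectation: E[X] = C(15, 7) · 2^{1 − 21} = 6435 · 1/1048576 = 6435/1048576.
Numerically: E[X] ≈ 0.00614.

E[X] = C(15,7)·2^(1−C(7,2)) = 6435/1048576 ≈ 0.00614.


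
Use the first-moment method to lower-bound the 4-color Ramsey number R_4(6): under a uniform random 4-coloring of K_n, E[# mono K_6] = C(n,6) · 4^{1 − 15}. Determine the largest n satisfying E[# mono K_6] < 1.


We need C(n, 6) · 4^{1 − 15} < 1, i.e. C(n, 6) < 4^{15 − 1} = 268435456.
Check values of n near the boundary:
  n = 72: C(72, 6) = 156238908; 156238908 < 268435456? YES
  n = 73: C(73, 6) = 170230452; 170230452 < 268435456? YES
  n = 74: C(74, 6) = 185250786; 185250786 < 268435456? YES
  n = 75: C(75, 6) = 201359550; 201359550 < 268435456? YES
  n = 76: C(76, 6) = 218618940; 218618940 < 268435456? YES
  n = 77: C(77, 6) = 237093780; 237093780 < 268435456? YES
  n = 78: C(78, 6) = 256851595; 256851595 < 268435456? YES
  n = 79: C(79, 6) = 277962685; 277962685 < 268435456? NO
  n = 80: C(80, 6) = 300500200; 300500200 < 268435456? NO
The largest n with C(n, 6) < 268435456 is n = 78 (where E[X] = 256851595/268435456 ≈ 0.9568468). Hence R_4(6) > 78, i.e. R_4(6) ≥ 79.

Largest n = 78; hence R_4(6) > 78.


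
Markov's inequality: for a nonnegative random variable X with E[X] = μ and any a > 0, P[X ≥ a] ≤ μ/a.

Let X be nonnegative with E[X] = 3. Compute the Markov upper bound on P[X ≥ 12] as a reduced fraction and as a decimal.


μ = E[X] = 3, a = 12.
Markov: P[X ≥ 12] ≤ μ/a = (3)/12 = 1/4.
Numerically: ≈ 0.250.
(Since a = 12 > μ = 3.000, the bound 1/4 is < 1 and informative.)

P[X ≥ 12] ≤ 1/4 ≈ 0.250.


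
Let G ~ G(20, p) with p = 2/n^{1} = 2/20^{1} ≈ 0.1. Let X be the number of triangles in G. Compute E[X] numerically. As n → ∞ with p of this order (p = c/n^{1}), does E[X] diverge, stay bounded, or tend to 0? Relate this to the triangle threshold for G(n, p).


Number of potential triangles: C(20, 3) = 1140.
Each occurs with probability p³ ≈ (0.1)³ ≈ 1.0000000e-03.
By linearity: E[X] = C(20, 3)·p³ ≈ 1140 · 1.0000000e-03 ≈ 1.14000.
Here α = 1, so p = 2/n is exactly at the triangle threshold p ~ 1/n. Asymptotically E[X] → c³/6 = 2³/6 = 4/3 ≈ 1.33333, a bounded constant. In this regime the triangle count is asymptotically Poisson(c³/6).

E[X] ≈ 1.14000; in regime p = Θ(1/n^{1}) E[X] stays bounded (at the triangle threshold p ~ 1/n).


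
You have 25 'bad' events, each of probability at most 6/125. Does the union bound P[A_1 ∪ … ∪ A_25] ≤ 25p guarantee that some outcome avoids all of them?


Union bound: P[∪_{i=1}^{25} A_i] ≤ Σ_i P[A_i] ≤ 25·p = 25·(6/125) = 6/5.
Numerically: 6/5 ≈ 1.2000.
Is 6/5 < 1? NO.
Since the bound 6/5 is ≥ 1, the union bound is uninformative here; it does NOT by itself certify existence.

25·p = 6/5 ≈ 1.2000; existence NOT certified by the union bound.


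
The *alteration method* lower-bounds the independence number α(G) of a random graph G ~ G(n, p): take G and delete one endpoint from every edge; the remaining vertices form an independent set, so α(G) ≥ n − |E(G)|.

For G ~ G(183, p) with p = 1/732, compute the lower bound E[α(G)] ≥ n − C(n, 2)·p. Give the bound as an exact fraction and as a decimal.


E[|E(G)|] = C(183, 2)·p = 16653 · (1/732) = 91/4.
E[α(G)] ≥ n − E[|E(G)|] = 183 − 91/4 = 641/4.
Numerically: ≈ 160.25000.
(This is only a lower bound; the true E[α(G)] may be larger.)

E[α(G)] ≥ 641/4 ≈ 160.25000.


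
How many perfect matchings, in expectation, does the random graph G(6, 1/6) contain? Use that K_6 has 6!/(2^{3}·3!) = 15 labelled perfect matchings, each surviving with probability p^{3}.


K_6 has 6!/(2^{3}·3!) = 15 labelled perfect matchings.
For each such perfect matching H, let X_H = 1 if all 3 edges of H are present in G. Then P[X_H = 1] = p^{3} = (1/6)^{3} = 1/216.
By linearity of expectation: E[X] = Σ_H E[X_H] = 15 · p^{3} = 15 · 1/216 = 5/72.
Numerically: E[X] ≈ 0.0694444.

E[X] = 15 · (1/6)^{3} = 5/72 ≈ 0.0694444.


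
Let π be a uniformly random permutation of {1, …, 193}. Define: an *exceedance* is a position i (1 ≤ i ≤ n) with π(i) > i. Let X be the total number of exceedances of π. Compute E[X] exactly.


Write X = Σ_{i=1}^{193} X_i, where X_i = 1_{π(i) > i}.
For each fixed i, π(i) is uniform over {1, …, 193} (marginal of a uniform permutation), so P[π(i) > i] = (n − i)/n. Summing: Σ_{i=1}^{193} (n − i)/n = (0 + 1 + … + 192)/193 = 193(193 − 1)/(2·193) = (193 − 1)/2.
Hence E[X] = Σ_{i=1}^{193} (193 − i)/193 = 96 ≈ 96.00000.

E[X] = 96 = 96.00000.


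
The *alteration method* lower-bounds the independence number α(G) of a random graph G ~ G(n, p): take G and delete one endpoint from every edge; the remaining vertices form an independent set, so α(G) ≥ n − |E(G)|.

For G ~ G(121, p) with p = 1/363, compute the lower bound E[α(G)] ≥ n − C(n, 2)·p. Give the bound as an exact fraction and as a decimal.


E[|E(G)|] = C(121, 2)·p = 7260 · (1/363) = 20.
E[α(G)] ≥ n − E[|E(G)|] = 121 − 20 = 101.
Numerically: ≈ 101.00000.
(This is only a lower bound; the true E[α(G)] may be larger.)

E[α(G)] ≥ 101 ≈ 101.00000.


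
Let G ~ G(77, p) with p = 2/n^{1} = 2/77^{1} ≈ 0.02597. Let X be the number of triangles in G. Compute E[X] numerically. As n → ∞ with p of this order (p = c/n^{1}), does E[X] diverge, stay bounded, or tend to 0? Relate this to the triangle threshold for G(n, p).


Number of potential triangles: C(77, 3) = 73150.
Each occurs with probability p³ ≈ (0.02597)³ ≈ 1.752338e-05.
By linearity: E[X] = C(77, 3)·p³ ≈ 73150 · 1.752338e-05 ≈ 1.2818.
Here α = 1, so p = 2/n is exactly at the triangle threshold p ~ 1/n. Asymptotically E[X] → c³/6 = 2³/6 = 4/3 ≈ 1.3333, a bounded constant. In this regime the triangle count is asymptotically Poisson(c³/6).

E[X] ≈ 1.2818; in regime p = Θ(1/n^{1}) E[X] stays bounded (at the triangle threshold p ~ 1/n).


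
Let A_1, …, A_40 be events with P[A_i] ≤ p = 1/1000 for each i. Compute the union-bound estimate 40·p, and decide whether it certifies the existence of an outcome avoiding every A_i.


Union bound: P[∪_{i=1}^{40} A_i] ≤ Σ_i P[A_i] ≤ 40·p = 40·(1/1000) = 1/25.
Numerically: 1/25 ≈ 0.040000.
Is 1/25 < 1? YES.
Since P[∪ A_i] ≤ 1/25 < 1, the complement has P[∩ A_i^c] ≥ 1 − 1/25 = 24/25 > 0, so some outcome avoids every A_i.

40·p = 1/25 ≈ 0.040000; existence CERTIFIED by the union bound.


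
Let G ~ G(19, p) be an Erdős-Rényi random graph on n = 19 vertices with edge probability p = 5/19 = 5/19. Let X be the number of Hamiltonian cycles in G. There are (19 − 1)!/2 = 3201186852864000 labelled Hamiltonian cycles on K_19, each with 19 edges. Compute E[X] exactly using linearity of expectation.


K_19 has (19 − 1)!/2 = 3201186852864000 labelled Hamiltonian cycles.
For each such Hamiltonian cycle H, let X_H = 1 if all 19 edges of H are present in G. Then P[X_H = 1] = p^{19} = (5/19)^{19} = 19073486328125/1978419655660313589123979.
Summing the indicators: E[X] = Σ_H E[X_H] = 3201186852864000 · p^{19} = 3201186852864000 · 19073486328125/1978419655660313589123979 = 61057793671875000000000000000/1978419655660313589123979.
Numerically: E[X] ≈ 3.09e+04.

E[X] = 3201186852864000 · (5/19)^{19} = 61057793671875000000000000000/1978419655660313589123979 ≈ 3.09e+04.


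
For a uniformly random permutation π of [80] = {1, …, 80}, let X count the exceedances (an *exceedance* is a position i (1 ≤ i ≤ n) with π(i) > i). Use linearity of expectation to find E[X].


Write X = Σ_{i=1}^{80} X_i, where X_i = 1_{π(i) > i}.
For each fixed i, π(i) is uniform over {1, …, 80} (marginal of a uniform permutation), so P[π(i) > i] = (n − i)/n. Summing: Σ_{i=1}^{80} (n − i)/n = (0 + 1 + … + 79)/80 = 80(80 − 1)/(2·80) = (80 − 1)/2.
Hence E[X] = Σ_{i=1}^{80} (80 − i)/80 = 79/2 ≈ 39.500000.

E[X] = 79/2 = 39.500000.


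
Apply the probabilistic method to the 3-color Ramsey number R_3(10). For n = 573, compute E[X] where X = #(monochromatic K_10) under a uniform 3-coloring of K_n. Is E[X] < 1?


E[X] = C(573, 10) · 3^{1 − 45} = 971597135635805762226 · 3^{−44} = 971597135635805762226/984770902183611232881.
As a reduced fraction: E[X] = 35985079097622435638/36472996377170786403 ≈ 0.9866.
Is E[X] < 1? YES.
Since E[X] < 1, there exists a 3-coloring of K_{573} with no monochromatic K_10; hence R_3(10) > 573.

E[X] = 35985079097622435638/36472996377170786403 ≈ 0.9866; E[X] < 1, so R_3(10) > 573.


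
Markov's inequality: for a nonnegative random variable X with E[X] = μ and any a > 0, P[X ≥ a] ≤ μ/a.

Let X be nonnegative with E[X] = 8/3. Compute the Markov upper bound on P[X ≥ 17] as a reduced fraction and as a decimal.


μ = E[X] = 8/3, a = 17.
Markov: P[X ≥ 17] ≤ μ/a = (8/3)/17 = 8/51.
Numerically: ≈ 0.156863.
(Since a = 17 > μ = 2.666667, the bound 8/51 is < 1 and informative.)

P[X ≥ 17] ≤ 8/51 ≈ 0.156863.


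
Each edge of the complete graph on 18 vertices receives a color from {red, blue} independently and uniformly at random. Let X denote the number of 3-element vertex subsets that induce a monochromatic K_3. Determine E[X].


Let X = Σ_S X_S over the C(18, 3) = 816 subsets S of size 3, where X_S = 1 if the K_3 on S is monochromatic.
For a fixed S, the K_3 on S has C(3, 2) = 3 edges. P[all 3 edges red] = (1/2)^3, and likewise for blue, so P[monochromatic] = 2·(1/2)^3 = 2^{1 − 3} = 1/4.
By linearity: E[X] = C(18, 3) · 2^{1 − 3} = 816 · 1/4 = 204.
Numerically: E[X] ≈ 204.0000.

E[X] = C(18,3)·2^(1−C(3,2)) = 204 ≈ 204.0000.


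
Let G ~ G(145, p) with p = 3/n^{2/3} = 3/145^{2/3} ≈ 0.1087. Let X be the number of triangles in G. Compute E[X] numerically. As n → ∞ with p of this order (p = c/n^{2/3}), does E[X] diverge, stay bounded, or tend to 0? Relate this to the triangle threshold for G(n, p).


Number of potential triangles: C(145, 3) = 497640.
Each occurs with probability p³ ≈ (0.1087)³ ≈ 1.284185e-03.
By linearity: E[X] = C(145, 3)·p³ ≈ 497640 · 1.284185e-03 ≈ 639.0621.
Since α = 2/3 < 1, p = c/n^{2/3} ≫ 1/n is above the triangle threshold p ~ 1/n. Asymptotically E[X] ~ (c³/6)·n^{3(1−α)} = (3³/6)·n^{1} → ∞; triangles are abundant w.h.p.

E[X] ≈ 639.0621; in regime p = Θ(1/n^{2/3}) E[X] diverges (above the triangle threshold p ~ 1/n).


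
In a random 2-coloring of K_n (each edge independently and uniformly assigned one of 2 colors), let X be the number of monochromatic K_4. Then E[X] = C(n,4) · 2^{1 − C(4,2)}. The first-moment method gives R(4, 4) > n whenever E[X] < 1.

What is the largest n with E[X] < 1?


We need C(n, 4) · 2^{1 − 6} < 1, i.e. C(n, 4) < 2^{6 − 1} = 32.
Check values of n near the boundary:
  n = 5: C(5, 4) = 5; 5 < 32? YES
  n = 6: C(6, 4) = 15; 15 < 32? YES
  n = 7: C(7, 4) = 35; 35 < 32? NO
The largest n with C(n, 4) < 32 is n = 6 (where E[X] = 15/32 ≈ 0.468750). Hence R(4, 4) > 6, i.e. R(4, 4) ≥ 7.

Largest n = 6; hence R(4, 4) > 6.


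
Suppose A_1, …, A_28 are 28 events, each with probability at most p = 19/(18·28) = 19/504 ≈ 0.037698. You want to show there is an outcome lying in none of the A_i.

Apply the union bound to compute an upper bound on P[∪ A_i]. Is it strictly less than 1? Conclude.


Union bound: P[∪_{i=1}^{28} A_i] ≤ Σ_i P[A_i] ≤ 28·p = 28·(19/504) = 19/18.
Numerically: 19/18 ≈ 1.055556.
Is 19/18 < 1? NO.
Since the bound 19/18 is ≥ 1, the union bound is uninformative here; it does NOT by itself certify existence.

28·p = 19/18 ≈ 1.055556; existence NOT certified by the union bound.


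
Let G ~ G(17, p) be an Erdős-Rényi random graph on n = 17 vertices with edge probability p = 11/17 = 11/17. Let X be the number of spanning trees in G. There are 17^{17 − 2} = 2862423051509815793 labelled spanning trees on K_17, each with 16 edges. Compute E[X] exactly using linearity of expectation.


K_17 has 17^{17 − 2} = 2862423051509815793 labelled spanning trees.
For each such spanning tree H, let X_H = 1 if all 16 edges of H are present in G. Then P[X_H = 1] = p^{16} = (11/17)^{16} = 45949729863572161/48661191875666868481.
Summing the indicators: E[X] = Σ_H E[X_H] = 2862423051509815793 · p^{16} = 2862423051509815793 · 45949729863572161/48661191875666868481 = 45949729863572161/17.
Numerically: E[X] ≈ 2.703e+15.

E[X] = 2862423051509815793 · (11/17)^{16} = 45949729863572161/17 ≈ 2.703e+15.


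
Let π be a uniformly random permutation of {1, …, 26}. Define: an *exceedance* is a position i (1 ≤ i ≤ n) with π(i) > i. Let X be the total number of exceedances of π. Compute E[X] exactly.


Write X = Σ_{i=1}^{26} X_i, where X_i = 1_{π(i) > i}.
For each fixed i, π(i) is uniform over {1, …, 26} (marginal of a uniform permutation), so P[π(i) > i] = (n − i)/n. Summing: Σ_{i=1}^{26} (n − i)/n = (0 + 1 + … + 25)/26 = 26(26 − 1)/(2·26) = (26 − 1)/2.
Hence E[X] = Σ_{i=1}^{26} (26 − i)/26 = 25/2 ≈ 12.50000.

E[X] = 25/2 = 12.50000.


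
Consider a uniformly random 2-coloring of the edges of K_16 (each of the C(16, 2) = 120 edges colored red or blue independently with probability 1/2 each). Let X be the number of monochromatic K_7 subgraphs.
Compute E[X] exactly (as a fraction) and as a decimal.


Let X = Σ_S X_S over the C(16, 7) = 11440 subsets S of size 7, where X_S = 1 if the K_7 on S is monochromatic.
For a fixed S, the K_7 on S has C(7, 2) = 21 edges. P[all 21 edges red] = (1/2)^21, and likewise for blue, so P[monochromatic] = 2·(1/2)^21 = 2^{1 − 21} = 1/1048576.
Summing: E[X] = C(16, 7) · 2^{1 − 21} = 11440 · 1/1048576 = 715/65536.
Numerically: E[X] ≈ 0.01091.

E[X] = C(16,7)·2^(1−C(7,2)) = 715/65536 ≈ 0.01091.


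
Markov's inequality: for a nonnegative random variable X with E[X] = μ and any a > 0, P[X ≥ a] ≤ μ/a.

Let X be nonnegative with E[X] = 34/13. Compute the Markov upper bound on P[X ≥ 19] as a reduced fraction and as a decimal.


μ = E[X] = 34/13, a = 19.
Markov: P[X ≥ 19] ≤ μ/a = (34/13)/19 = 34/247.
Numerically: ≈ 0.13765.
(Since a = 19 > μ = 2.61538, the bound 34/247 is < 1 and informative.)

P[X ≥ 19] ≤ 34/247 ≈ 0.13765.


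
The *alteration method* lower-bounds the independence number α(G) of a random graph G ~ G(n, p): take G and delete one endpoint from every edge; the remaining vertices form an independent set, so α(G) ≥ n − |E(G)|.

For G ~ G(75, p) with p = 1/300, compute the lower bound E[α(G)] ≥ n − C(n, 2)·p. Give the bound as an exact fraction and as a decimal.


E[|E(G)|] = C(75, 2)·p = 2775 · (1/300) = 37/4.
E[α(G)] ≥ n − E[|E(G)|] = 75 − 37/4 = 263/4.
Numerically: ≈ 65.750.
(This is only a lower bound; the true E[α(G)] may be larger.)

E[α(G)] ≥ 263/4 ≈ 65.750.


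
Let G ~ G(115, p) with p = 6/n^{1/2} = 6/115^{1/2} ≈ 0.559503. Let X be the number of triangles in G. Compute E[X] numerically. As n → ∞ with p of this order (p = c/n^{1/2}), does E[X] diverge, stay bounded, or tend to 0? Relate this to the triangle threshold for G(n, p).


Number of potential triangles: C(115, 3) = 246905.
Each occurs with probability p³ ≈ (0.559503)³ ≈ 1.75148729e-01.
By linearity: E[X] = C(115, 3)·p³ ≈ 246905 · 1.75148729e-01 ≈ 43245.096983.
Since α = 1/2 < 1, p = c/n^{1/2} ≫ 1/n is above the triangle threshold p ~ 1/n. Asymptotically E[X] ~ (c³/6)·n^{3(1−α)} = (6³/6)·n^{1.5} → ∞; triangles are abundant w.h.p.

E[X] ≈ 43245.096983; in regime p = Θ(1/n^{1/2}) E[X] diverges (above the triangle threshold p ~ 1/n).


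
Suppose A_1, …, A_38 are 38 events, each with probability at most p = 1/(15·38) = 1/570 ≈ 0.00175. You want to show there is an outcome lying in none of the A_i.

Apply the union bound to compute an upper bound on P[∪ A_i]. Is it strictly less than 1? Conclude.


Union bound: P[∪_{i=1}^{38} A_i] ≤ Σ_i P[A_i] ≤ 38·p = 38·(1/570) = 1/15.
Numerically: 1/15 ≈ 0.06667.
Is 1/15 < 1? YES.
Since P[∪ A_i] ≤ 1/15 < 1, the complement has P[∩ A_i^c] ≥ 1 − 1/15 = 14/15 > 0, so some outcome avoids every A_i.

38·p = 1/15 ≈ 0.06667; existence CERTIFIED by the union bound.


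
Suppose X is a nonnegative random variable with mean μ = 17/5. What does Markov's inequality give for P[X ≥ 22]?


μ = E[X] = 17/5, a = 22.
Markov: P[X ≥ 22] ≤ μ/a = (17/5)/22 = 17/110.
Numerically: ≈ 0.155.
(Since a = 22 > μ = 3.400, the bound 17/110 is < 1 and informative.)

P[X ≥ 22] ≤ 17/110 ≈ 0.155.


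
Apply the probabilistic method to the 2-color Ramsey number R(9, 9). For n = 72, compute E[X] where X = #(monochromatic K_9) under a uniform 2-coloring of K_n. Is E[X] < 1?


E[X] = C(72, 9) · 2^{1 − 36} = 85113005120 · 2^{−35} = 85113005120/34359738368.
As a reduced fraction: E[X] = 1329890705/536870912 ≈ 2.477114.
Is E[X] < 1? NO.
Since E[X] ≥ 1, the first-moment bound is inconclusive at n = 72; it does NOT by itself certify R(9, 9) > 72.

E[X] = 1329890705/536870912 ≈ 2.477114; E[X] ≥ 1; first-moment method inconclusive here.


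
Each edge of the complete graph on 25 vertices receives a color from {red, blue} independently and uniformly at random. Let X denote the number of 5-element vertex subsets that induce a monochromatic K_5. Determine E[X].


Let X = Σ_S X_S over the C(25, 5) = 53130 subsets S of size 5, where X_S = 1 if the K_5 on S is monochromatic.
For a fixed S, the K_5 on S has C(5, 2) = 10 edges. P[all 10 edges red] = (1/2)^10, and likewise for blue, so P[monochromatic] = 2·(1/2)^10 = 2^{1 − 10} = 1/512.
Summing: E[X] = C(25, 5) · 2^{1 − 10} = 53130 · 1/512 = 26565/256.
Numerically: E[X] ≈ 103.770.

E[X] = C(25,5)·2^(1−C(5,2)) = 26565/256 ≈ 103.770.


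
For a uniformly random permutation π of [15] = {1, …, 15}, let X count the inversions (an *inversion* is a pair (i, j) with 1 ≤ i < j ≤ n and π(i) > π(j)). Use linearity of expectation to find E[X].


Write X = Σ X_I over the C(15, 2) = 105 pairs i < j, with X_I the indicator of one inversion.
There are 105 indicators.
For each fixed pair i < j, the values π(i) and π(j) are two distinct elements of {1, …, 15} in uniformly random order; by symmetry P[π(i) > π(j)] = 1/2.
By linearity: E[X] = 105 · (1/2) = C(15, 2) · (1/2) = 105/2 = 105/2 ≈ 52.500.

E[X] = 105/2 = 52.500.


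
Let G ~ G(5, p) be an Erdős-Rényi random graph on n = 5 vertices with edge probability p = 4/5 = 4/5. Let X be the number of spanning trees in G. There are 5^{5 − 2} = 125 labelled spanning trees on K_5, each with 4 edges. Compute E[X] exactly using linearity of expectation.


K_5 has 5^{5 − 2} = 125 labelled spanning trees.
For each such spanning tree H, let X_H = 1 if all 4 edges of H are present in G. Then P[X_H = 1] = p^{4} = (4/5)^{4} = 256/625.
By linearity: E[X] = Σ_H E[X_H] = 125 · p^{4} = 125 · 256/625 = 256/5.
Numerically: E[X] ≈ 51.2.

E[X] = 125 · (4/5)^{4} = 256/5 ≈ 51.2.


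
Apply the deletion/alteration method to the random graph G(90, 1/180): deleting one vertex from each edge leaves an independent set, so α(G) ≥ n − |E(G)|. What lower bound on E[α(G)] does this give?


E[|E(G)|] = C(90, 2)·p = 4005 · (1/180) = 89/4.
E[α(G)] ≥ n − E[|E(G)|] = 90 − 89/4 = 271/4.
Numerically: ≈ 67.7500.
(This is only a lower bound; the true E[α(G)] may be larger.)

E[α(G)] ≥ 271/4 ≈ 67.7500.


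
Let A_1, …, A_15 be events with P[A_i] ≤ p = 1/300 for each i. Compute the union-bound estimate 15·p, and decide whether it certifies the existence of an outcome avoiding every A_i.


Union bound: P[∪_{i=1}^{15} A_i] ≤ Σ_i P[A_i] ≤ 15·p = 15·(1/300) = 1/20.
Numerically: 1/20 ≈ 0.05000.
Is 1/20 < 1? YES.
Since P[∪ A_i] ≤ 1/20 < 1, the complement has P[∩ A_i^c] ≥ 1 − 1/20 = 19/20 > 0, so some outcome avoids every A_i.

15·p = 1/20 ≈ 0.05000; existence CERTIFIED by the union bound.


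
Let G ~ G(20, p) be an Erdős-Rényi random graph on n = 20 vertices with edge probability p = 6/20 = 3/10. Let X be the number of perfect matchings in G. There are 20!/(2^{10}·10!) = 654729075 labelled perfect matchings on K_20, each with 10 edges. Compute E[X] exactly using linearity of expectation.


K_20 has 20!/(2^{10}·10!) = 654729075 labelled perfect matchings.
For each such perfect matching H, let X_H = 1 if all 10 edges of H are present in G. Then P[X_H = 1] = p^{10} = (3/10)^{10} = 59049/10000000000.
By linearity: E[X] = Σ_H E[X_H] = 654729075 · p^{10} = 654729075 · 59049/10000000000 = 1546443885987/400000000.
Numerically: E[X] ≈ 3866.

E[X] = 654729075 · (3/10)^{10} = 1546443885987/400000000 ≈ 3866.


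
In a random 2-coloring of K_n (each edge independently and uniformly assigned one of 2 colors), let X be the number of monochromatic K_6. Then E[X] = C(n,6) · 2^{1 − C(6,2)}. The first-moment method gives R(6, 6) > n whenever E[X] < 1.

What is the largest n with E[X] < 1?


We need C(n, 6) · 2^{1 − 15} < 1, i.e. C(n, 6) < 2^{15 − 1} = 16384.
Check values of n near the boundary:
  n = 13: C(13, 6) = 1716; 1716 < 16384? YES
  n = 14: C(14, 6) = 3003; 3003 < 16384? YES
  n = 15: C(15, 6) = 5005; 5005 < 16384? YES
  n = 16: C(16, 6) = 8008; 8008 < 16384? YES
  n = 17: C(17, 6) = 12376; 12376 < 16384? YES
  n = 18: C(18, 6) = 18564; 18564 < 16384? NO
  n = 19: C(19, 6) = 27132; 27132 < 16384? NO
The largest n with C(n, 6) < 16384 is n = 17 (where E[X] = 1547/2048 ≈ 0.755371). Hence R(6, 6) > 17, i.e. R(6, 6) ≥ 18.

Largest n = 17; hence R(6, 6) > 17.


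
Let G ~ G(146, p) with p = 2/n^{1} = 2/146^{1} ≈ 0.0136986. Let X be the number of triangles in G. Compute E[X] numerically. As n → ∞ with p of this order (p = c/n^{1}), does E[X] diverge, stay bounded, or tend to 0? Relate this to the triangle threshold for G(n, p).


Number of potential triangles: C(146, 3) = 508080.
Each occurs with probability p³ ≈ (0.0136986)³ ≈ 2.57058175e-06.
By linearity: E[X] = C(146, 3)·p³ ≈ 508080 · 2.57058175e-06 ≈ 1.306061.
Here α = 1, so p = 2/n is exactly at the triangle threshold p ~ 1/n. Asymptotically E[X] → c³/6 = 2³/6 = 4/3 ≈ 1.333333, a bounded constant. In this regime the triangle count is asymptotically Poisson(c³/6).

E[X] ≈ 1.306061; in regime p = Θ(1/n^{1}) E[X] stays bounded (at the triangle threshold p ~ 1/n).


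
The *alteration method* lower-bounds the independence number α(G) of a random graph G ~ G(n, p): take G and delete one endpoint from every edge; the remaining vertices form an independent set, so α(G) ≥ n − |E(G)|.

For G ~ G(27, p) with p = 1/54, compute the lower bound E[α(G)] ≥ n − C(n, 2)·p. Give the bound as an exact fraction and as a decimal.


E[|E(G)|] = C(27, 2)·p = 351 · (1/54) = 13/2.
E[α(G)] ≥ n − E[|E(G)|] = 27 − 13/2 = 41/2.
Numerically: ≈ 20.500000.
(This is only a lower bound; the true E[α(G)] may be larger.)

E[α(G)] ≥ 41/2 ≈ 20.500000.


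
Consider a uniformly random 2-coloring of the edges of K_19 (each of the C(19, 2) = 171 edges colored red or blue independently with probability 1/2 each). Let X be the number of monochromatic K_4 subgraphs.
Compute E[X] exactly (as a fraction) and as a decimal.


Let X = Σ_S X_S over the C(19, 4) = 3876 subsets S of size 4, where X_S = 1 if the K_4 on S is monochromatic.
For a fixed S, the K_4 on S has C(4, 2) = 6 edges. P[all 6 edges red] = (1/2)^6, and likewise for blue, so P[monochromatic] = 2·(1/2)^6 = 2^{1 − 6} = 1/32.
By linearity: E[X] = C(19, 4) · 2^{1 − 6} = 3876 · 1/32 = 969/8.
Numerically: E[X] ≈ 121.1250.

E[X] = C(19,4)·2^(1−C(4,2)) = 969/8 ≈ 121.1250.


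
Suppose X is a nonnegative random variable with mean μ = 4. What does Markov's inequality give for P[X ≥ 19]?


μ = E[X] = 4, a = 19.
Markov: P[X ≥ 19] ≤ μ/a = (4)/19 = 4/19.
Numerically: ≈ 0.211.
(Since a = 19 > μ = 4.000, the bound 4/19 is < 1 and informative.)

P[X ≥ 19] ≤ 4/19 ≈ 0.211.


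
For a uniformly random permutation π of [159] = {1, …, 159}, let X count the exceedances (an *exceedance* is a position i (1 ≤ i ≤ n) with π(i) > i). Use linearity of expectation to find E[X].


Write X = Σ_{i=1}^{159} X_i, where X_i = 1_{π(i) > i}.
For each fixed i, π(i) is uniform over {1, …, 159} (marginal of a uniform permutation), so P[π(i) > i] = (n − i)/n. Summing: Σ_{i=1}^{159} (n − i)/n = (0 + 1 + … + 158)/159 = 159(159 − 1)/(2·159) = (159 − 1)/2.
Hence E[X] = Σ_{i=1}^{159} (159 − i)/159 = 79 ≈ 79.00000.

E[X] = 79 = 79.00000.


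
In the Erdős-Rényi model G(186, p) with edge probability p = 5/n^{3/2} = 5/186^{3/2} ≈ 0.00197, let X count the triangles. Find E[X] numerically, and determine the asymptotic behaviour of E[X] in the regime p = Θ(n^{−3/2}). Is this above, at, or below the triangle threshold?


Number of potential triangles: C(186, 3) = 1055240.
Each occurs with probability p³ ≈ (0.00197)³ ≈ 7.65776e-09.
By linearity: E[X] = C(186, 3)·p³ ≈ 1055240 · 7.65776e-09 ≈ 0.008.
Since α = 3/2 > 1, p = c/n^{3/2} = o(1/n) is below the triangle threshold p ~ 1/n. Asymptotically E[X] ~ (c³/6)·n^{3(1−α)} = (5³/6)·n^{-1.5} → 0, so by Markov's inequality G has no triangles w.h.p.

E[X] ≈ 0.008; in regime p = Θ(1/n^{3/2}) E[X] tends to 0 (below the triangle threshold p ~ 1/n).


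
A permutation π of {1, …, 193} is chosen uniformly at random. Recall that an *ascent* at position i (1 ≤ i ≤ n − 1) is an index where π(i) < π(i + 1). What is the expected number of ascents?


Write X = Σ X_I over i = 1, …, 192, with X_I the indicator of one ascent.
There are 192 indicators.
For each fixed i, the pair (π(i), π(i+1)) is a uniformly random ordered pair of distinct values from {1, …, 193}; by symmetry P[π(i) < π(i+1)] = 1/2.
By linearity: E[X] = 192 · (1/2) = (193 − 1) · (1/2) = 96 ≈ 96.00000.

E[X] = 96 = 96.00000.


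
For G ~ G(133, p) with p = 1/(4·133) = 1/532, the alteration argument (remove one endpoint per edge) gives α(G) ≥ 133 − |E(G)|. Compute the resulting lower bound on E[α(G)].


E[|E(G)|] = C(133, 2)·p = 8778 · (1/532) = 33/2.
E[α(G)] ≥ n − E[|E(G)|] = 133 − 33/2 = 233/2.
Numerically: ≈ 116.500.
(This is only a lower bound; the true E[α(G)] may be larger.)

E[α(G)] ≥ 233/2 ≈ 116.500.


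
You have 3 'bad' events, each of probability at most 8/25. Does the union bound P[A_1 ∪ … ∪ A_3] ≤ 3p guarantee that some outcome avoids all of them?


Union bound: P[∪_{i=1}^{3} A_i] ≤ Σ_i P[A_i] ≤ 3·p = 3·(8/25) = 24/25.
Numerically: 24/25 ≈ 0.960000.
Is 24/25 < 1? YES.
Since P[∪ A_i] ≤ 24/25 < 1, the complement has P[∩ A_i^c] ≥ 1 − 24/25 = 1/25 > 0, so some outcome avoids every A_i.

3·p = 24/25 ≈ 0.960000; existence CERTIFIED by the union bound.


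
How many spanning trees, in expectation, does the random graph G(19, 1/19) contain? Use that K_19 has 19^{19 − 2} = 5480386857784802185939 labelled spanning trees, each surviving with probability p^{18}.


K_19 has 19^{19 − 2} = 5480386857784802185939 labelled spanning trees.
For each such spanning tree H, let X_H = 1 if all 18 edges of H are present in G. Then P[X_H = 1] = p^{18} = (1/19)^{18} = 1/104127350297911241532841.
By linearity of expectation: E[X] = Σ_H E[X_H] = 5480386857784802185939 · p^{18} = 5480386857784802185939 · 1/104127350297911241532841 = 1/19.
Numerically: E[X] ≈ 0.052632.

E[X] = 5480386857784802185939 · (1/19)^{18} = 1/19 ≈ 0.052632.


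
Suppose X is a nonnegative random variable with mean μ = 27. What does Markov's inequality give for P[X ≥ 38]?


μ = E[X] = 27, a = 38.
Markov: P[X ≥ 38] ≤ μ/a = (27)/38 = 27/38.
Numerically: ≈ 0.711.
(Since a = 38 > μ = 27.000, the bound 27/38 is < 1 and informative.)

P[X ≥ 38] ≤ 27/38 ≈ 0.711.


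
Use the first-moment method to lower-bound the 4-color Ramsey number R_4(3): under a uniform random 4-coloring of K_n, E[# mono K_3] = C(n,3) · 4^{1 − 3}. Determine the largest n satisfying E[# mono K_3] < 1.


We need C(n, 3) · 4^{1 − 3} < 1, i.e. C(n, 3) < 4^{3 − 1} = 16.
Check values of n near the boundary:
  n = 3: C(3, 3) = 1; 1 < 16? YES
  n = 4: C(4, 3) = 4; 4 < 16? YES
  n = 5: C(5, 3) = 10; 10 < 16? YES
  n = 6: C(6, 3) = 20; 20 < 16? NO
  n = 7: C(7, 3) = 35; 35 < 16? NO
  n = 8: C(8, 3) = 56; 56 < 16? NO
The largest n with C(n, 3) < 16 is n = 5 (where E[X] = 5/8 ≈ 0.62500). Hence R_4(3) > 5, i.e. R_4(3) ≥ 6.

Largest n = 5; hence R_4(3) > 5.


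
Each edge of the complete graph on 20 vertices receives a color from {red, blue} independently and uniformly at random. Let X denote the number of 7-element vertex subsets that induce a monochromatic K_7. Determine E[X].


Let X = Σ_S X_S over the C(20, 7) = 77520 subsets S of size 7, where X_S = 1 if the K_7 on S is monochromatic.
For a fixed S, the K_7 on S has C(7, 2) = 21 edges. P[all 21 edges red] = (1/2)^21, and likewise for blue, so P[monochromatic] = 2·(1/2)^21 = 2^{1 − 21} = 1/1048576.
By linearity: E[X] = C(20, 7) · 2^{1 − 21} = 77520 · 1/1048576 = 4845/65536.
Numerically: E[X] ≈ 0.0739.

E[X] = C(20,7)·2^(1−C(7,2)) = 4845/65536 ≈ 0.0739.


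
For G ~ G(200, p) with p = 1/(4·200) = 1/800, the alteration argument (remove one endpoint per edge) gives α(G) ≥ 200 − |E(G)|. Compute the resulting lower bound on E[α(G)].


E[|E(G)|] = C(200, 2)·p = 19900 · (1/800) = 199/8.
E[α(G)] ≥ n − E[|E(G)|] = 200 − 199/8 = 1401/8.
Numerically: ≈ 175.1250.
(This is only a lower bound; the true E[α(G)] may be larger.)

E[α(G)] ≥ 1401/8 ≈ 175.1250.


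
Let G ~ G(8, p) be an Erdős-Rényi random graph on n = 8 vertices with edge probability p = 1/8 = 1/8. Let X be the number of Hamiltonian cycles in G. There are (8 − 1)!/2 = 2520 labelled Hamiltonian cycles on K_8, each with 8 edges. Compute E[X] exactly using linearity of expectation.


K_8 has (8 − 1)!/2 = 2520 labelled Hamiltonian cycles.
For each such Hamiltonian cycle H, let X_H = 1 if all 8 edges of H are present in G. Then P[X_H = 1] = p^{8} = (1/8)^{8} = 1/16777216.
Summing the indicators: E[X] = Σ_H E[X_H] = 2520 · p^{8} = 2520 · 1/16777216 = 315/2097152.
Numerically: E[X] ≈ 0.0001502.

E[X] = 2520 · (1/8)^{8} = 315/2097152 ≈ 0.0001502.


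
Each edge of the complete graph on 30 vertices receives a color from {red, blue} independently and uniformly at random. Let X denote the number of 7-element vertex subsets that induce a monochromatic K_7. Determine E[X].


Let X = Σ_S X_S over the C(30, 7) = 2035800 subsets S of size 7, where X_S = 1 if the K_7 on S is monochromatic.
For a fixed S, the K_7 on S has C(7, 2) = 21 edges. P[all 21 edges red] = (1/2)^21, and likewise for blue, so P[monochromatic] = 2·(1/2)^21 = 2^{1 − 21} = 1/1048576.
Summing: E[X] = C(30, 7) · 2^{1 − 21} = 2035800 · 1/1048576 = 254475/131072.
Numerically: E[X] ≈ 1.941490.

E[X] = C(30,7)·2^(1−C(7,2)) = 254475/131072 ≈ 1.941490.
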